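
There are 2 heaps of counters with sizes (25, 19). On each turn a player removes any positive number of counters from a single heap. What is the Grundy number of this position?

Nim-sum: 25 XOR 19 = 10.

10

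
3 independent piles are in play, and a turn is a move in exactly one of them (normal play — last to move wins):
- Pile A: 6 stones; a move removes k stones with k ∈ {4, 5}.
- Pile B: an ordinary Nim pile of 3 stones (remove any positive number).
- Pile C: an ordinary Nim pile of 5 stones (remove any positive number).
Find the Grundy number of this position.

7

Build the Grundy sequence for pile A with g(k) = mex{g(k−s) : s ∈ {4, 5}, s ≤ k}:
g(0) = mex{} = 0
g(1) = mex{} = 0
g(2) = mex{} = 0
g(3) = mex{} = 0
g(4) = mex{0} = 1
g(5) = mex{0} = 1
g(6) = mex{0} = 1
So g(6) = 1.
Pile B is a plain Nim pile of size 3, so its Grundy value is 3.
Pile C is a plain Nim pile of size 5, so its Grundy value is 5.
The value of a disjunctive sum is the nim-sum of the parts.
Combined value = 1 XOR 3 XOR 5 = 7.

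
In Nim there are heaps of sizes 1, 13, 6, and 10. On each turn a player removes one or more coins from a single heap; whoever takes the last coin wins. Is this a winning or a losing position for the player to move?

Bitwise XOR of the heap sizes:
  0001  (1)
  1101  (13)
  0110  (6)
  1010  (10)
  ----
  0000  (0)
The nim-sum is 0, so this is a P-position: the player to move is in a losing position under optimal play.

Losing position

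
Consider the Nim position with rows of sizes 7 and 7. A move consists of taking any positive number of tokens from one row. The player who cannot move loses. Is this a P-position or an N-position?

P-position

Compute the nim-sum pairwise:
7 ⊕ 7 = 0
The nim-sum is 0, so this is a P-position: the player to move is in a losing position under optimal play.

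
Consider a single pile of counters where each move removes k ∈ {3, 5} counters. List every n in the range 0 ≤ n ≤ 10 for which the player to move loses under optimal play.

0, 1, 2, 8, 9, 10

Compute g(0), g(1), … for moves {3, 5}:
g(0) = mex{} = 0
g(1) = mex{} = 0
g(2) = mex{} = 0
g(3) = mex{0} = 1
g(4) = mex{0} = 1
g(5) = mex{0} = 1
g(6) = mex{0,1} = 2
g(7) = mex{0,1} = 2
g(8) = mex{1} = 0
g(9) = mex{1,2} = 0
g(10) = mex{1,2} = 0
The P-positions (g = 0) in 0..10 are 0, 1, 2, 8, 9, 10.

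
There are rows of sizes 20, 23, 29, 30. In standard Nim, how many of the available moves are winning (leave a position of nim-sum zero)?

0

Compute the nim-sum pairwise:
20 ⊕ 23 = 3
3 ⊕ 29 = 30
30 ⊕ 30 = 0
The nim-sum is already 0, so every move leaves a nonzero nim-sum — there are no winning moves.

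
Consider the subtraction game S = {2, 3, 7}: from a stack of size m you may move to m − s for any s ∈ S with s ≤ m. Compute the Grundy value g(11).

0

Compute g(0), g(1), … for moves {2, 3, 7}:
k:     0  1  2  3  4  5  6  7  8  9 10 11
g(k):  0  0  1  1  2  0  0  1  1  2  0  0
So g(11) = 0.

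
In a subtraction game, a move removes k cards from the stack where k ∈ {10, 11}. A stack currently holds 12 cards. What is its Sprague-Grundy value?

1

Compute g(0), g(1), … for moves {10, 11}:
k:     0  1  2  3  4  5  6  7  8  9 10 11 12
g(k):  0  0  0  0  0  0  0  0  0  0  1  1  1
So g(12) = 1.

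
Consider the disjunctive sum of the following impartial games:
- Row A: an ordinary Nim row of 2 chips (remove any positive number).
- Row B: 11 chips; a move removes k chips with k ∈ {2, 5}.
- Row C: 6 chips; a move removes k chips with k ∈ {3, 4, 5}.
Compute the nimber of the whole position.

0

Row A is a plain Nim row of size 2, so its Grundy value is 2.
For row B, compute g(0), g(1), … with moves {2, 5}:
g(0) = mex{} = 0
g(1) = mex{} = 0
g(2) = mex{0} = 1
g(3) = mex{0} = 1
g(4) = mex{1} = 0
g(5) = mex{0,1} = 2
g(6) = mex{0} = 1
g(7) = mex{1,2} = 0
g(8) = mex{1} = 0
g(9) = mex{0} = 1
g(10) = mex{0,2} = 1
g(11) = mex{1} = 0
So g(11) = 0.
Build the Grundy sequence for row C with g(k) = mex{g(k−s) : s ∈ {3, 4, 5}, s ≤ k}:
k:     0  1  2  3  4  5  6
g(k):  0  0  0  1  1  1  2
So g(6) = 2.
By the Sprague-Grundy theorem, the Grundy value of a sum of independent games is the XOR of the component values.
Combined value = 2 XOR 0 XOR 2 = 0.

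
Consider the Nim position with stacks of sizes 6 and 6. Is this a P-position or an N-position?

P-position

Nim-sum: 6 ^ 6 = 0.
The nim-sum is 0, so this is a P-position: the player to move is in a losing position under optimal play.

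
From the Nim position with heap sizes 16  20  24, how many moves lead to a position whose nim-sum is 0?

Compute the nim-sum pairwise:
16 XOR 20 = 4
4 XOR 24 = 28
The overall nim-sum is X = 28. A heap of size p has a winning move iff p XOR X < p (reduce it to p XOR X).
  16: 16 XOR 28 = 12 < 16 — winning move (to 12).
  20: 20 XOR 28 = 8 < 20 — winning move (to 8).
  24: 24 XOR 28 = 4 < 24 — winning move (to 4).
That gives 3 winning moves.

3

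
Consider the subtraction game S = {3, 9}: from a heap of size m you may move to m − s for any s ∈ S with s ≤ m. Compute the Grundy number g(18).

0

Grundy values for subtraction set {3, 9}:
k:     0  1  2  3  4  5  6  7  8  9 10 11 12 13 14 15 16 17 18
g(k):  0  0  0  1  1  1  0  0  0  1  1  1  0  0  0  1  1  1  0
So g(18) = 0.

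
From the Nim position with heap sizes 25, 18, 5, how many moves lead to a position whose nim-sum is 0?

Compute the nim-sum pairwise:
25 ⊕ 18 = 11
11 ⊕ 5 = 14
The overall nim-sum is X = 14. A heap of size p has a winning move iff p XOR X < p (reduce it to p XOR X).
  25: 25 XOR 14 = 23 < 25 — winning move (to 23).
  18: 18 XOR 14 = 28 ≥ 18 — no move.
  5: 5 XOR 14 = 11 ≥ 5 — no move.
That gives 1 winning move.

1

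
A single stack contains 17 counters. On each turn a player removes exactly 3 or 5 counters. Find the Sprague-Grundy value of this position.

0

Grundy values for subtraction set {3, 5}:
k:     0  1  2  3  4  5  6  7  8  9 10 11 12 13 14 15 16 17
g(k):  0  0  0  1  1  1  2  2  0  0  0  1  1  1  2  2  0  0
So g(17) = 0.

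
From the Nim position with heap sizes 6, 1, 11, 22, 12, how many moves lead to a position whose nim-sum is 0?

Compute the nim-sum pairwise:
6 XOR 1 = 7
7 XOR 11 = 12
12 XOR 22 = 26
26 XOR 12 = 22
The overall nim-sum is X = 22. A heap of size p has a winning move iff p XOR X < p (reduce it to p XOR X).
  6: 6 XOR 22 = 16 ≥ 6 — no move.
  1: 1 XOR 22 = 23 ≥ 1 — no move.
  11: 11 XOR 22 = 29 ≥ 11 — no move.
  22: 22 XOR 22 = 0 < 22 — winning move (to 0).
  12: 12 XOR 22 = 26 ≥ 12 — no move.
That gives 1 winning move.

1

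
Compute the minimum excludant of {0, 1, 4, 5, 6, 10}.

2

The values 0, 1 are all present; 2 is the first non-negative integer missing from the set.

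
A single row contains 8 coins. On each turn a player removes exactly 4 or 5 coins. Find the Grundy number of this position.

Build the Grundy sequence with g(k) = mex{g(k−s) : s ∈ {4, 5}, s ≤ k}:
k:     0  1  2  3  4  5  6  7  8
g(k):  0  0  0  0  1  1  1  1  2
So g(8) = 2.

2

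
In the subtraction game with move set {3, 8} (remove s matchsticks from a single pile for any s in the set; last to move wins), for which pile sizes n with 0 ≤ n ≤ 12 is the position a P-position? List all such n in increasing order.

0, 1, 2, 6, 7, 11, 12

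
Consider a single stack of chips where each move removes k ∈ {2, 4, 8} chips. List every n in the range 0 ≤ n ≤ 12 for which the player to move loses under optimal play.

Compute g(0), g(1), … for moves {2, 4, 8}:
k:     0  1  2  3  4  5  6  7  8  9 10 11 12
g(k):  0  0  1  1  2  2  0  0  1  1  2  2  0
The P-positions (g = 0) in 0..12 are 0, 1, 6, 7, 12.

0, 1, 6, 7, 12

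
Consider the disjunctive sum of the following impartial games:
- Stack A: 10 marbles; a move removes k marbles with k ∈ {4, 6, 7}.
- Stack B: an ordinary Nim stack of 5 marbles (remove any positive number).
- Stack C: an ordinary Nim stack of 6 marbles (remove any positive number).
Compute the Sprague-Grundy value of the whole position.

1

Grundy values for stack A (subtraction set {4, 6, 7}):
k:     0  1  2  3  4  5  6  7  8  9 10
g(k):  0  0  0  0  1  1  1  1  2  2  2
So g(10) = 2.
Stack B is a plain Nim stack of size 5, so its Grundy value is 5.
Stack C is a plain Nim stack of size 6, so its Grundy value is 6.
By the Sprague-Grundy theorem, the Grundy value of a sum of independent games is the XOR of the component values.
Combined value = 2 ⊕ 5 ⊕ 6 = 1.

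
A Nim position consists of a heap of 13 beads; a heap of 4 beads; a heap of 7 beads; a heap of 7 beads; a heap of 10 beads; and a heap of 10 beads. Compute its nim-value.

9

Nim-sum: 13 ^ 4 ^ 7 ^ 7 ^ 10 ^ 10 = 9.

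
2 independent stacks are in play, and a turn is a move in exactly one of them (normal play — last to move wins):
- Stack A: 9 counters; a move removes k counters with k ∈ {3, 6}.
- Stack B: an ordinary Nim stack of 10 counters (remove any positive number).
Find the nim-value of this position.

10

Grundy values for stack A (subtraction set {3, 6}):
g(0) = mex{} = 0
g(1) = mex{} = 0
g(2) = mex{} = 0
g(3) = mex{0} = 1
g(4) = mex{0} = 1
g(5) = mex{0} = 1
g(6) = mex{0,1} = 2
g(7) = mex{0,1} = 2
g(8) = mex{0,1} = 2
g(9) = mex{1,2} = 0
So g(9) = 0.
Stack B is a plain Nim stack of size 10, so its Grundy value is 10.
The value of a disjunctive sum is the nim-sum of the parts.
Combined value = 0 XOR 10 = 10.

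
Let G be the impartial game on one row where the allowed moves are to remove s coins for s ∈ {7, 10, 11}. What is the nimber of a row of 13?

Compute g(0), g(1), … for moves {7, 10, 11}:
g(0) = mex{} = 0
g(1) = mex{} = 0
g(2) = mex{} = 0
g(3) = mex{} = 0
g(4) = mex{} = 0
g(5) = mex{} = 0
g(6) = mex{} = 0
g(7) = mex{0} = 1
g(8) = mex{0} = 1
g(9) = mex{0} = 1
g(10) = mex{0} = 1
g(11) = mex{0} = 1
g(12) = mex{0} = 1
g(13) = mex{0} = 1
So g(13) = 1.

1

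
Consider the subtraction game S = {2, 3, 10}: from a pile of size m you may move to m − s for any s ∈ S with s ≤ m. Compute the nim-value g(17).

0

Compute g(0), g(1), … for moves {2, 3, 10}:
k:     0  1  2  3  4  5  6  7  8  9 10 11 12 13 14 15 16 17
g(k):  0  0  1  1  2  0  0  1  1  2  2  3  0  0  1  1  2  0
So g(17) = 0.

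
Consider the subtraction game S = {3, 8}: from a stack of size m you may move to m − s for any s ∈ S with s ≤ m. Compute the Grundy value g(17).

0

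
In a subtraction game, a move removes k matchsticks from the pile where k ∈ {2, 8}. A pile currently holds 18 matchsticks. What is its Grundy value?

2

Compute g(0), g(1), … for moves {2, 8}:
k:     0  1  2  3  4  5  6  7  8  9 10 11 12 13 14 15 16 17 18
g(k):  0  0  1  1  0  0  1  1  2  2  0  0  1  1  0  0  1  1  2
So g(18) = 2.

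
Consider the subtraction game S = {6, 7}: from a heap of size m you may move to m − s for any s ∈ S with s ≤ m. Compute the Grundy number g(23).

1

Grundy values for subtraction set {6, 7}:
k:     0  1  2  3  4  5  6  7  8  9 10 11 12 13 14 15 16 17 18 19 20 21 22 23
g(k):  0  0  0  0  0  0  1  1  1  1  1  1  2  0  0  0  0  0  0  1  1  1  1  1
So g(23) = 1.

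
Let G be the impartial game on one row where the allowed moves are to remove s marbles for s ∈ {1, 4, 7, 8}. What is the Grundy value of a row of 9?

2

Grundy values for subtraction set {1, 4, 7, 8}:
g(0) = mex{} = 0
g(1) = mex{0} = 1
g(2) = mex{1} = 0
g(3) = mex{0} = 1
g(4) = mex{0,1} = 2
g(5) = mex{1,2} = 0
g(6) = mex{0} = 1
g(7) = mex{0,1} = 2
g(8) = mex{0,1,2} = 3
g(9) = mex{0,1,3} = 2
So g(9) = 2.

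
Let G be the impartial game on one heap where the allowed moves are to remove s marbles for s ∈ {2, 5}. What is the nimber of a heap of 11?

Grundy values for subtraction set {2, 5}:
g(0) = mex{} = 0
g(1) = mex{} = 0
g(2) = mex{0} = 1
g(3) = mex{0} = 1
g(4) = mex{1} = 0
g(5) = mex{0,1} = 2
g(6) = mex{0} = 1
g(7) = mex{1,2} = 0
g(8) = mex{1} = 0
g(9) = mex{0} = 1
g(10) = mex{0,2} = 1
g(11) = mex{1} = 0
So g(11) = 0.

0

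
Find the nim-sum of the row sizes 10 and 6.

Compute the nim-sum pairwise:
10 ⊕ 6 = 12

12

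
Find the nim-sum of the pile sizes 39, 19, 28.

In binary:
  100111  (39)
  010011  (19)
  011100  (28)
  ------
  101000  (40)

40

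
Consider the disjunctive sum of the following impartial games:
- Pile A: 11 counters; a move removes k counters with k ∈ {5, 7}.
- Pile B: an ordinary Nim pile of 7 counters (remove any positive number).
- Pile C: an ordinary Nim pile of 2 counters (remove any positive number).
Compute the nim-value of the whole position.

7

For pile A, compute g(0), g(1), … with moves {5, 7}:
g(0) = mex{} = 0
g(1) = mex{} = 0
g(2) = mex{} = 0
g(3) = mex{} = 0
g(4) = mex{} = 0
g(5) = mex{0} = 1
g(6) = mex{0} = 1
g(7) = mex{0} = 1
g(8) = mex{0} = 1
g(9) = mex{0} = 1
g(10) = mex{0,1} = 2
g(11) = mex{0,1} = 2
So g(11) = 2.
Pile B is a plain Nim pile of size 7, so its Grundy value is 7.
Pile C is a plain Nim pile of size 2, so its Grundy value is 2.
By the Sprague-Grundy theorem, the Grundy value of a sum of independent games is the XOR of the component values.
Combined value = 2 ⊕ 7 ⊕ 2 = 7.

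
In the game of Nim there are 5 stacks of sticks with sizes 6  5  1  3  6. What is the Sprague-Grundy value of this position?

In binary:
  110  (6)
  101  (5)
  001  (1)
  011  (3)
  110  (6)
  ---
  111  (7)

7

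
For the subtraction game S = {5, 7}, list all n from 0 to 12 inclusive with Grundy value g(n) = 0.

0, 1, 2, 3, 4, 12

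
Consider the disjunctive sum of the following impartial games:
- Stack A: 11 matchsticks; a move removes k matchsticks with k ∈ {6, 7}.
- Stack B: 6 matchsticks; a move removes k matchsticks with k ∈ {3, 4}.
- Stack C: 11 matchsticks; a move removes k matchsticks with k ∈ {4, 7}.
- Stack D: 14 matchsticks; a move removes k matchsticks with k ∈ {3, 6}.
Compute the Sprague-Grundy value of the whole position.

2

Build the Grundy sequence for stack A with g(k) = mex{g(k−s) : s ∈ {6, 7}, s ≤ k}:
g(0) = mex{} = 0
g(1) = mex{} = 0
g(2) = mex{} = 0
g(3) = mex{} = 0
g(4) = mex{} = 0
g(5) = mex{} = 0
g(6) = mex{0} = 1
g(7) = mex{0} = 1
g(8) = mex{0} = 1
g(9) = mex{0} = 1
g(10) = mex{0} = 1
g(11) = mex{0} = 1
So g(11) = 1.
For stack B, compute g(0), g(1), … with moves {3, 4}:
k:     0  1  2  3  4  5  6
g(k):  0  0  0  1  1  1  2
So g(6) = 2.
Build the Grundy sequence for stack C with g(k) = mex{g(k−s) : s ∈ {4, 7}, s ≤ k}:
k:     0  1  2  3  4  5  6  7  8  9 10 11
g(k):  0  0  0  0  1  1  1  1  2  2  2  0
So g(11) = 0.
For stack D, compute g(0), g(1), … with moves {3, 6}:
g(0) = mex{} = 0
g(1) = mex{} = 0
g(2) = mex{} = 0
g(3) = mex{0} = 1
g(4) = mex{0} = 1
g(5) = mex{0} = 1
g(6) = mex{0,1} = 2
g(7) = mex{0,1} = 2
g(8) = mex{0,1} = 2
g(9) = mex{1,2} = 0
g(10) = mex{1,2} = 0
g(11) = mex{1,2} = 0
g(12) = mex{0,2} = 1
g(13) = mex{0,2} = 1
g(14) = mex{0,2} = 1
So g(14) = 1.
By the Sprague-Grundy theorem, the Grundy value of a sum of independent games is the XOR of the component values.
Combined value = 1 ⊕ 2 ⊕ 0 ⊕ 1 = 2.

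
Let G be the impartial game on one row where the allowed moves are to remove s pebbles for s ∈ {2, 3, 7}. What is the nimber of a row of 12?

1

Grundy values for subtraction set {2, 3, 7}:
k:     0  1  2  3  4  5  6  7  8  9 10 11 12
g(k):  0  0  1  1  2  0  0  1  1  2  0  0  1
So g(12) = 1.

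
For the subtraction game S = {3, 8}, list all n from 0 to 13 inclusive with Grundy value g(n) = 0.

0, 1, 2, 6, 7, 11, 12, 13

Build the Grundy sequence with g(k) = mex{g(k−s) : s ∈ {3, 8}, s ≤ k}:
g(0) = mex{} = 0
g(1) = mex{} = 0
g(2) = mex{} = 0
g(3) = mex{0} = 1
g(4) = mex{0} = 1
g(5) = mex{0} = 1
g(6) = mex{1} = 0
g(7) = mex{1} = 0
g(8) = mex{0,1} = 2
g(9) = mex{0} = 1
g(10) = mex{0} = 1
g(11) = mex{1,2} = 0
g(12) = mex{1} = 0
g(13) = mex{1} = 0
The P-positions (g = 0) in 0..13 are 0, 1, 2, 6, 7, 11, 12, 13.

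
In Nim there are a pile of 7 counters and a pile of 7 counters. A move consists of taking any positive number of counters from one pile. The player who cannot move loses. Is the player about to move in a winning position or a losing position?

Losing position

Compute the nim-sum pairwise:
7 ^ 7 = 0
The nim-sum is 0, so this is a P-position: the player to move is in a losing position under optimal play.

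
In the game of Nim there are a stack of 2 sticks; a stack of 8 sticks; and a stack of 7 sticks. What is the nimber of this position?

13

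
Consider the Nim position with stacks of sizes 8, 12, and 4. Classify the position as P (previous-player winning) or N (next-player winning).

P-position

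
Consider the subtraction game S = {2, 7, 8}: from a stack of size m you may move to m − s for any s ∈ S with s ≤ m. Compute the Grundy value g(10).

0

Compute g(0), g(1), … for moves {2, 7, 8}:
g(0) = mex{} = 0
g(1) = mex{} = 0
g(2) = mex{0} = 1
g(3) = mex{0} = 1
g(4) = mex{1} = 0
g(5) = mex{1} = 0
g(6) = mex{0} = 1
g(7) = mex{0} = 1
g(8) = mex{0,1} = 2
g(9) = mex{0,1} = 2
g(10) = mex{1,2} = 0
So g(10) = 0.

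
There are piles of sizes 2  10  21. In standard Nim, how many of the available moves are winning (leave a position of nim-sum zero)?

1

In binary:
  00010  (2)
  01010  (10)
  10101  (21)
  -----
  11101  (29)
The overall nim-sum is X = 29. A pile of size p has a winning move iff p XOR X < p (reduce it to p XOR X).
  2: 2 XOR 29 = 31 ≥ 2 — no move.
  10: 10 XOR 29 = 23 ≥ 10 — no move.
  21: 21 XOR 29 = 8 < 21 — winning move (to 8).
That gives 1 winning move.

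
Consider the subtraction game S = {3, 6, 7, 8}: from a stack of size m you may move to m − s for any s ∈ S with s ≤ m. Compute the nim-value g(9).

3

Compute g(0), g(1), … for moves {3, 6, 7, 8}:
g(0) = mex{} = 0
g(1) = mex{} = 0
g(2) = mex{} = 0
g(3) = mex{0} = 1
g(4) = mex{0} = 1
g(5) = mex{0} = 1
g(6) = mex{0,1} = 2
g(7) = mex{0,1} = 2
g(8) = mex{0,1} = 2
g(9) = mex{0,1,2} = 3
So g(9) = 3.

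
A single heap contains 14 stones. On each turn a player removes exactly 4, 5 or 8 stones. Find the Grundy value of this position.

0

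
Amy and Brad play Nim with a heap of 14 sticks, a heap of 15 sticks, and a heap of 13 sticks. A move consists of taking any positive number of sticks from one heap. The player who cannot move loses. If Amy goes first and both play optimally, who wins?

Bitwise XOR of the heap sizes:
  1110  (14)
  1111  (15)
  1101  (13)
  ----
  1100  (12)
The nim-sum is 12 ≠ 0, so this is an N-position: the player to move can win; Amy has a winning move.

Amy wins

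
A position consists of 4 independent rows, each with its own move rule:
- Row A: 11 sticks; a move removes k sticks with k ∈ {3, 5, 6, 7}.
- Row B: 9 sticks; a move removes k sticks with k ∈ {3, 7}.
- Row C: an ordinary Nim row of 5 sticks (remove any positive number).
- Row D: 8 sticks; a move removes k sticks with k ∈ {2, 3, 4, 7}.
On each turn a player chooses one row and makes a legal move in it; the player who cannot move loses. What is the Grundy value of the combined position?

5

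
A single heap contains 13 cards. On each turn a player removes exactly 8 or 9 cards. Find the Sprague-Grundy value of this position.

Compute g(0), g(1), … for moves {8, 9}:
g(0) = mex{} = 0
g(1) = mex{} = 0
g(2) = mex{} = 0
g(3) = mex{} = 0
g(4) = mex{} = 0
g(5) = mex{} = 0
g(6) = mex{} = 0
g(7) = mex{} = 0
g(8) = mex{0} = 1
g(9) = mex{0} = 1
g(10) = mex{0} = 1
g(11) = mex{0} = 1
g(12) = mex{0} = 1
g(13) = mex{0} = 1
So g(13) = 1.

1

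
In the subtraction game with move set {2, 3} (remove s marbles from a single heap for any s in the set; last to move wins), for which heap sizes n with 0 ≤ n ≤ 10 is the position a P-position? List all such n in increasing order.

0, 1, 5, 6, 10

Compute g(0), g(1), … for moves {2, 3}:
k:     0  1  2  3  4  5  6  7  8  9 10
g(k):  0  0  1  1  2  0  0  1  1  2  0
The P-positions (g = 0) in 0..10 are 0, 1, 5, 6, 10.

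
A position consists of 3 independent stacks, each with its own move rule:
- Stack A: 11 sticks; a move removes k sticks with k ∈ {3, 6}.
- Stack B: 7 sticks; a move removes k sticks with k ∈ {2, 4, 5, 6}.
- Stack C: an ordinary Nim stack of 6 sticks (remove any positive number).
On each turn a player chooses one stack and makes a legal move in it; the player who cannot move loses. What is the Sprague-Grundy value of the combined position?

5

Grundy values for stack A (subtraction set {3, 6}):
k:     0  1  2  3  4  5  6  7  8  9 10 11
g(k):  0  0  0  1  1  1  2  2  2  0  0  0
So g(11) = 0.
Build the Grundy sequence for stack B with g(k) = mex{g(k−s) : s ∈ {2, 4, 5, 6}, s ≤ k}:
g(0) = mex{} = 0
g(1) = mex{} = 0
g(2) = mex{0} = 1
g(3) = mex{0} = 1
g(4) = mex{0,1} = 2
g(5) = mex{0,1} = 2
g(6) = mex{0,1,2} = 3
g(7) = mex{0,1,2} = 3
So g(7) = 3.
Stack C is a plain Nim stack of size 6, so its Grundy value is 6.
By the Sprague-Grundy theorem, the Grundy value of a sum of independent games is the XOR of the component values.
Combined value = 0 ⊕ 3 ⊕ 6 = 5.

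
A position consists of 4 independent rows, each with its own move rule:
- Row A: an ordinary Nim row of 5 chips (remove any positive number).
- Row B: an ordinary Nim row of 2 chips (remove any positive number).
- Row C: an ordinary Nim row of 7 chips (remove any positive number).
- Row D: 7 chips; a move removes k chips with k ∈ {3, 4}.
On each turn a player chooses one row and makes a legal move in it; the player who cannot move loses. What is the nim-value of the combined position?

0

Row A is a plain Nim row of size 5, so its Grundy value is 5.
Row B is a plain Nim row of size 2, so its Grundy value is 2.
Row C is a plain Nim row of size 7, so its Grundy value is 7.
For row D, compute g(0), g(1), … with moves {3, 4}:
g(0) = mex{} = 0
g(1) = mex{} = 0
g(2) = mex{} = 0
g(3) = mex{0} = 1
g(4) = mex{0} = 1
g(5) = mex{0} = 1
g(6) = mex{0,1} = 2
g(7) = mex{1} = 0
So g(7) = 0.
The value of a disjunctive sum is the nim-sum of the parts.
Combined value = 5 ⊕ 2 ⊕ 7 ⊕ 0 = 0.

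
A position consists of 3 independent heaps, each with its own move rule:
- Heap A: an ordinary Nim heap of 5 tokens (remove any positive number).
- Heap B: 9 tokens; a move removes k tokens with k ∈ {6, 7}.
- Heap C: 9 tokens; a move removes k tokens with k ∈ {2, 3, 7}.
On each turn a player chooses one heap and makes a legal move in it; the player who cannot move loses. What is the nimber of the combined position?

6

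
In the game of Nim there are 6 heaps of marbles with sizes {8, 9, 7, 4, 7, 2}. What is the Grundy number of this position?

Bitwise XOR of the heap sizes:
  1000  (8)
  1001  (9)
  0111  (7)
  0100  (4)
  0111  (7)
  0010  (2)
  ----
  0111  (7)

7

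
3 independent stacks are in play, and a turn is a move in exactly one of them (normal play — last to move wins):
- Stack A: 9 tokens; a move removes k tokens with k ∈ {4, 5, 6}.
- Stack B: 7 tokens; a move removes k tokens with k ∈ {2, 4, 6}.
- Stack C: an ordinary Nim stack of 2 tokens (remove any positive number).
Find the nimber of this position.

For stack A, compute g(0), g(1), … with moves {4, 5, 6}:
k:     0  1  2  3  4  5  6  7  8  9
g(k):  0  0  0  0  1  1  1  1  2  2
So g(9) = 2.
Grundy values for stack B (subtraction set {2, 4, 6}):
g(0) = mex{} = 0
g(1) = mex{} = 0
g(2) = mex{0} = 1
g(3) = mex{0} = 1
g(4) = mex{0,1} = 2
g(5) = mex{0,1} = 2
g(6) = mex{0,1,2} = 3
g(7) = mex{0,1,2} = 3
So g(7) = 3.
Stack C is a plain Nim stack of size 2, so its Grundy value is 2.
The value of a disjunctive sum is the nim-sum of the parts.
Combined value = 2 XOR 3 XOR 2 = 3.

3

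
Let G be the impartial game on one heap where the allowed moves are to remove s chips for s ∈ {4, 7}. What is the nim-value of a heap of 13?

0

Compute g(0), g(1), … for moves {4, 7}:
k:     0  1  2  3  4  5  6  7  8  9 10 11 12 13
g(k):  0  0  0  0  1  1  1  1  2  2  2  0  0  0
So g(13) = 0.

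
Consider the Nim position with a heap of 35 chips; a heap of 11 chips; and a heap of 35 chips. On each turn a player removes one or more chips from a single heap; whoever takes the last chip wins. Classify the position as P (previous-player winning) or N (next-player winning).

Nim-sum: 35 XOR 11 XOR 35 = 11.
The nim-sum is 11 ≠ 0, so this is an N-position: the player to move can win.

N-position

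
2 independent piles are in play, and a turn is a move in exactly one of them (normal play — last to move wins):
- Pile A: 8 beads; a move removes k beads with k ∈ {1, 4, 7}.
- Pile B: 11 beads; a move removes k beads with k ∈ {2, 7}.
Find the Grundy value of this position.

1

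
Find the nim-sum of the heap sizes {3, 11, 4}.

12

Nim-sum: 3 ⊕ 11 ⊕ 4 = 12.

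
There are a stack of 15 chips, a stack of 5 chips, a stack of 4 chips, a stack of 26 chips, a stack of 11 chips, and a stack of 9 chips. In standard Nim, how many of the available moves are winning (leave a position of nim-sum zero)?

1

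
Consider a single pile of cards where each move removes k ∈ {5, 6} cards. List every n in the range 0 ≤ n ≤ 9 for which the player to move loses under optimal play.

Compute g(0), g(1), … for moves {5, 6}:
k:     0  1  2  3  4  5  6  7  8  9
g(k):  0  0  0  0  0  1  1  1  1  1
The P-positions (g = 0) in 0..9 are 0, 1, 2, 3, 4.

0, 1, 2, 3, 4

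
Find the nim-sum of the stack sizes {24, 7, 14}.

17

Compute the nim-sum pairwise:
24 ^ 7 = 31
31 ^ 14 = 17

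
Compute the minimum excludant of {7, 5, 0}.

1

0 is in the set but 1 is not, so the mex is 1.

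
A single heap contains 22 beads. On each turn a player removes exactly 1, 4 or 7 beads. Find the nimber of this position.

1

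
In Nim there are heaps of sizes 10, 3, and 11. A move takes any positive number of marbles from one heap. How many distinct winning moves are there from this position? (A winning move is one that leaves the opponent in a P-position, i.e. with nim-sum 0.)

Nim-sum: 10 XOR 3 XOR 11 = 2.
The overall nim-sum is X = 2. A heap of size p has a winning move iff p XOR X < p (reduce it to p XOR X).
  10: 10 XOR 2 = 8 < 10 — winning move (to 8).
  3: 3 XOR 2 = 1 < 3 — winning move (to 1).
  11: 11 XOR 2 = 9 < 11 — winning move (to 9).
That gives 3 winning moves.

3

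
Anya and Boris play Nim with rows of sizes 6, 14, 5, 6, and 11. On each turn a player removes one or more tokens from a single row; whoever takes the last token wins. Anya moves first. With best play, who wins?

Boris wins

Nim-sum: 6 XOR 14 XOR 5 XOR 6 XOR 11 = 0.
The nim-sum is 0, so this is a P-position: the player to move is in a losing position under optimal play; Anya is about to move from it and so loses — Boris wins.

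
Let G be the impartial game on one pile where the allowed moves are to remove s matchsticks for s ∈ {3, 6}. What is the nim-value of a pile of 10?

0

Compute g(0), g(1), … for moves {3, 6}:
k:     0  1  2  3  4  5  6  7  8  9 10
g(k):  0  0  0  1  1  1  2  2  2  0  0
So g(10) = 0.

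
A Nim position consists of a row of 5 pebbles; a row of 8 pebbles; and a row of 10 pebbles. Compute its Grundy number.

Nim-sum: 5 ⊕ 8 ⊕ 10 = 7.

7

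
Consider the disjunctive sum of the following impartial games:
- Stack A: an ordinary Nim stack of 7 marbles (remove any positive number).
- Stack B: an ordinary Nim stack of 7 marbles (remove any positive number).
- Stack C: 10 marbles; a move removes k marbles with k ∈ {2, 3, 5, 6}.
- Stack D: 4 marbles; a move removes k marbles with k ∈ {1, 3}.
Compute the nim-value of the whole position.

1

Stack A is a plain Nim stack of size 7, so its Grundy value is 7.
Stack B is a plain Nim stack of size 7, so its Grundy value is 7.
For stack C, compute g(0), g(1), … with moves {2, 3, 5, 6}:
g(0) = mex{} = 0
g(1) = mex{} = 0
g(2) = mex{0} = 1
g(3) = mex{0} = 1
g(4) = mex{0,1} = 2
g(5) = mex{0,1} = 2
g(6) = mex{0,1,2} = 3
g(7) = mex{0,1,2} = 3
g(8) = mex{1,2,3} = 0
g(9) = mex{1,2,3} = 0
g(10) = mex{0,2,3} = 1
So g(10) = 1.
Grundy values for stack D (subtraction set {1, 3}):
k:     0  1  2  3  4
g(k):  0  1  0  1  0
So g(4) = 0.
By the Sprague-Grundy theorem, the Grundy value of a sum of independent games is the XOR of the component values.
Combined value = 7 XOR 7 XOR 1 XOR 0 = 1.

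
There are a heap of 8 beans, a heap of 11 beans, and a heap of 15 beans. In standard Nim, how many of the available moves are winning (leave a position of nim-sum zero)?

3

Nim-sum: 8 ^ 11 ^ 15 = 12.
The overall nim-sum is X = 12. A heap of size p has a winning move iff p XOR X < p (reduce it to p XOR X).
  8: 8 XOR 12 = 4 < 8 — winning move (to 4).
  11: 11 XOR 12 = 7 < 11 — winning move (to 7).
  15: 15 XOR 12 = 3 < 15 — winning move (to 3).
That gives 3 winning moves.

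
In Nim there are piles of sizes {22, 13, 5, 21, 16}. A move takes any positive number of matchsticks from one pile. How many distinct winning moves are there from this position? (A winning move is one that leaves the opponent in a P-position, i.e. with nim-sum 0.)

3

In binary:
  10110  (22)
  01101  (13)
  00101  (5)
  10101  (21)
  10000  (16)
  -----
  11011  (27)
The overall nim-sum is X = 27. A pile of size p has a winning move iff p XOR X < p (reduce it to p XOR X).
  22: 22 XOR 27 = 13 < 22 — winning move (to 13).
  13: 13 XOR 27 = 22 ≥ 13 — no move.
  5: 5 XOR 27 = 30 ≥ 5 — no move.
  21: 21 XOR 27 = 14 < 21 — winning move (to 14).
  16: 16 XOR 27 = 11 < 16 — winning move (to 11).
That gives 3 winning moves.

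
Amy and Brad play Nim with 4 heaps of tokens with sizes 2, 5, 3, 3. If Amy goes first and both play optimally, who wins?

Amy wins

Nim-sum: 2 ^ 5 ^ 3 ^ 3 = 7.
The nim-sum is 7 ≠ 0, so this is an N-position: the player to move can win; Amy has a winning move.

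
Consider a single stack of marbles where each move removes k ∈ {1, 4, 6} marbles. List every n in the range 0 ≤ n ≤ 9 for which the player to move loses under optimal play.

0, 2, 5, 7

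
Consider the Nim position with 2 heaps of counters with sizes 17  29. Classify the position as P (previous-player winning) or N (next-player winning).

N-position

In binary:
  10001  (17)
  11101  (29)
  -----
  01100  (12)
The nim-sum is 12 ≠ 0, so this is an N-position: the player to move can win.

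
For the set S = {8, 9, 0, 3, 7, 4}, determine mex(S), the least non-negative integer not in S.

0 is in the set but 1 is not, so the mex is 1.

1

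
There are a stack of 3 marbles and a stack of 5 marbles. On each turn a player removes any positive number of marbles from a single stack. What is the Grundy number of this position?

Compute the nim-sum pairwise:
3 XOR 5 = 6

6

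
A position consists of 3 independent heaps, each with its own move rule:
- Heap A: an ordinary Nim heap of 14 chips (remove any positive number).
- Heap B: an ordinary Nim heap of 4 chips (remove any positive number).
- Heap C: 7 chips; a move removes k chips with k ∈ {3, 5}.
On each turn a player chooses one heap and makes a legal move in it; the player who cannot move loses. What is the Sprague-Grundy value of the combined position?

8

Heap A is a plain Nim heap of size 14, so its Grundy value is 14.
Heap B is a plain Nim heap of size 4, so its Grundy value is 4.
Grundy values for heap C (subtraction set {3, 5}):
k:     0  1  2  3  4  5  6  7
g(k):  0  0  0  1  1  1  2  2
So g(7) = 2.
By the Sprague-Grundy theorem, the Grundy value of a sum of independent games is the XOR of the component values.
Combined value = 14 ⊕ 4 ⊕ 2 = 8.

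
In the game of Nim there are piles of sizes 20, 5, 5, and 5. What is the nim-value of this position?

Compute the nim-sum pairwise:
20 XOR 5 = 17
17 XOR 5 = 20
20 XOR 5 = 17

17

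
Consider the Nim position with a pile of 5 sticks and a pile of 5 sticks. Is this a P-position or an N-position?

Compute the nim-sum pairwise:
5 ^ 5 = 0
The nim-sum is 0, so this is a P-position: the player to move is in a losing position under optimal play.

P-position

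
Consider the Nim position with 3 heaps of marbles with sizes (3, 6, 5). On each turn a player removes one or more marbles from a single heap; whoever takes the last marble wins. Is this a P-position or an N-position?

P-position

Write each in binary and XOR column by column:
  011  (3)
  110  (6)
  101  (5)
  ---
  000  (0)
The nim-sum is 0, so this is a P-position: the player to move is in a losing position under optimal play.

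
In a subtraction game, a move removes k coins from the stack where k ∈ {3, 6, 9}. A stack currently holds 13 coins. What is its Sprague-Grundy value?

Grundy values for subtraction set {3, 6, 9}:
k:     0  1  2  3  4  5  6  7  8  9 10 11 12 13
g(k):  0  0  0  1  1  1  2  2  2  3  3  3  0  0
So g(13) = 0.

0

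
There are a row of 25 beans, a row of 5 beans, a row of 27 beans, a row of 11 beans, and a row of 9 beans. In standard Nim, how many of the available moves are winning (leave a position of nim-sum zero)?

Nim-sum: 25 ⊕ 5 ⊕ 27 ⊕ 11 ⊕ 9 = 5.
The overall nim-sum is X = 5. A row of size p has a winning move iff p XOR X < p (reduce it to p XOR X).
  25: 25 XOR 5 = 28 ≥ 25 — no move.
  5: 5 XOR 5 = 0 < 5 — winning move (to 0).
  27: 27 XOR 5 = 30 ≥ 27 — no move.
  11: 11 XOR 5 = 14 ≥ 11 — no move.
  9: 9 XOR 5 = 12 ≥ 9 — no move.
That gives 1 winning move.

1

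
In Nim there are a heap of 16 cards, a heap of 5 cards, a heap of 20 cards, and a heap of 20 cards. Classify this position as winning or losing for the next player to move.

Write each in binary and XOR column by column:
  10000  (16)
  00101  (5)
  10100  (20)
  10100  (20)
  -----
  10101  (21)
The nim-sum is 21 ≠ 0, so this is an N-position: the player to move can win.

Winning position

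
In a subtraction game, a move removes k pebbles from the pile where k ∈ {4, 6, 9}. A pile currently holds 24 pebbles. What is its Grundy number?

2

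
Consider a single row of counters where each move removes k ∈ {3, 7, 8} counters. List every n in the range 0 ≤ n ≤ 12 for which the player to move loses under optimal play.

0, 1, 2, 6, 11, 12

Compute g(0), g(1), … for moves {3, 7, 8}:
k:     0  1  2  3  4  5  6  7  8  9 10 11 12
g(k):  0  0  0  1  1  1  0  2  2  1  3  0  0
The P-positions (g = 0) in 0..12 are 0, 1, 2, 6, 11, 12.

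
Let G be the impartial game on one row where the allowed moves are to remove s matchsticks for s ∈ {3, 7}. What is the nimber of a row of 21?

0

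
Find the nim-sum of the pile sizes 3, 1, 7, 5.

0

Compute the nim-sum pairwise:
3 ^ 1 = 2
2 ^ 7 = 5
5 ^ 5 = 0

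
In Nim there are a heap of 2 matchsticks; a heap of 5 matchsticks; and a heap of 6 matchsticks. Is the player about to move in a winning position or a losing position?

Winning position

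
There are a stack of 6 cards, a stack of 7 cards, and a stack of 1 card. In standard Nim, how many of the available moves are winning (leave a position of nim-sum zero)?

Compute the nim-sum pairwise:
6 ^ 7 = 1
1 ^ 1 = 0
The nim-sum is already 0, so every move leaves a nonzero nim-sum — there are no winning moves.

0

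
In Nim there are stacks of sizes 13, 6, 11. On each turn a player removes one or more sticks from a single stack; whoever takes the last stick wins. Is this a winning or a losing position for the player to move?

Losing position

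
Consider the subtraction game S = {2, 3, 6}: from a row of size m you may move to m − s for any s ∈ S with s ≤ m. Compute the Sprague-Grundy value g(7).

Compute g(0), g(1), … for moves {2, 3, 6}:
g(0) = mex{} = 0
g(1) = mex{} = 0
g(2) = mex{0} = 1
g(3) = mex{0} = 1
g(4) = mex{0,1} = 2
g(5) = mex{1} = 0
g(6) = mex{0,1,2} = 3
g(7) = mex{0,2} = 1
So g(7) = 1.

1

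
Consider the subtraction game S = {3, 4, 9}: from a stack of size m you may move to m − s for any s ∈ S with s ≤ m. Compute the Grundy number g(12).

2

Compute g(0), g(1), … for moves {3, 4, 9}:
g(0) = mex{} = 0
g(1) = mex{} = 0
g(2) = mex{} = 0
g(3) = mex{0} = 1
g(4) = mex{0} = 1
g(5) = mex{0} = 1
g(6) = mex{0,1} = 2
g(7) = mex{1} = 0
g(8) = mex{1} = 0
g(9) = mex{0,1,2} = 3
g(10) = mex{0,2} = 1
g(11) = mex{0} = 1
g(12) = mex{0,1,3} = 2
So g(12) = 2.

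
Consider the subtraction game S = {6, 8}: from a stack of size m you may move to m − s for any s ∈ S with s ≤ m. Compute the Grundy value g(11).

1

Compute g(0), g(1), … for moves {6, 8}:
g(0) = mex{} = 0
g(1) = mex{} = 0
g(2) = mex{} = 0
g(3) = mex{} = 0
g(4) = mex{} = 0
g(5) = mex{} = 0
g(6) = mex{0} = 1
g(7) = mex{0} = 1
g(8) = mex{0} = 1
g(9) = mex{0} = 1
g(10) = mex{0} = 1
g(11) = mex{0} = 1
So g(11) = 1.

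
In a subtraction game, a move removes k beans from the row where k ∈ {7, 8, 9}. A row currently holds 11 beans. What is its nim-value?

1

Compute g(0), g(1), … for moves {7, 8, 9}:
g(0) = mex{} = 0
g(1) = mex{} = 0
g(2) = mex{} = 0
g(3) = mex{} = 0
g(4) = mex{} = 0
g(5) = mex{} = 0
g(6) = mex{} = 0
g(7) = mex{0} = 1
g(8) = mex{0} = 1
g(9) = mex{0} = 1
g(10) = mex{0} = 1
g(11) = mex{0} = 1
So g(11) = 1.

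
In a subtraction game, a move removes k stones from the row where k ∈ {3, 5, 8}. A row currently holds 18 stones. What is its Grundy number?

2

Grundy values for subtraction set {3, 5, 8}:
k:     0  1  2  3  4  5  6  7  8  9 10 11 12 13 14 15 16 17 18
g(k):  0  0  0  1  1  1  2  2  2  3  3  0  0  0  1  1  1  2  2
So g(18) = 2.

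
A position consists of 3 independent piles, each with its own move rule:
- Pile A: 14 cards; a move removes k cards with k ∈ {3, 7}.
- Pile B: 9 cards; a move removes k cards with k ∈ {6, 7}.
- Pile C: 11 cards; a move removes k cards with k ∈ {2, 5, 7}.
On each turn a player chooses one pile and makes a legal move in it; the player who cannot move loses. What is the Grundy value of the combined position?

3

Build the Grundy sequence for pile A with g(k) = mex{g(k−s) : s ∈ {3, 7}, s ≤ k}:
k:     0  1  2  3  4  5  6  7  8  9 10 11 12 13 14
g(k):  0  0  0  1  1  1  0  2  2  1  0  0  0  1  1
So g(14) = 1.
For pile B, compute g(0), g(1), … with moves {6, 7}:
k:     0  1  2  3  4  5  6  7  8  9
g(k):  0  0  0  0  0  0  1  1  1  1
So g(9) = 1.
For pile C, compute g(0), g(1), … with moves {2, 5, 7}:
k:     0  1  2  3  4  5  6  7  8  9 10 11
g(k):  0  0  1  1  0  2  1  3  2  2  0  3
So g(11) = 3.
By the Sprague-Grundy theorem, the Grundy value of a sum of independent games is the XOR of the component values.
Combined value = 1 XOR 1 XOR 3 = 3.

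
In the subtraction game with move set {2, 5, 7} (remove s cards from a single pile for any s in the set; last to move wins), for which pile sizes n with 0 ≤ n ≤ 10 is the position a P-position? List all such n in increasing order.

0, 1, 4, 10

Compute g(0), g(1), … for moves {2, 5, 7}:
g(0) = mex{} = 0
g(1) = mex{} = 0
g(2) = mex{0} = 1
g(3) = mex{0} = 1
g(4) = mex{1} = 0
g(5) = mex{0,1} = 2
g(6) = mex{0} = 1
g(7) = mex{0,1,2} = 3
g(8) = mex{0,1} = 2
g(9) = mex{0,1,3} = 2
g(10) = mex{1,2} = 0
The P-positions (g = 0) in 0..10 are 0, 1, 4, 10.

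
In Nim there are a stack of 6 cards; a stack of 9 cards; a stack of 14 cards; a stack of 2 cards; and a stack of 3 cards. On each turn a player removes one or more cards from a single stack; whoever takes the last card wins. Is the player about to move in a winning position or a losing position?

Losing position

Nim-sum: 6 ^ 9 ^ 14 ^ 2 ^ 3 = 0.
The nim-sum is 0, so this is a P-position: the player to move is in a losing position under optimal play.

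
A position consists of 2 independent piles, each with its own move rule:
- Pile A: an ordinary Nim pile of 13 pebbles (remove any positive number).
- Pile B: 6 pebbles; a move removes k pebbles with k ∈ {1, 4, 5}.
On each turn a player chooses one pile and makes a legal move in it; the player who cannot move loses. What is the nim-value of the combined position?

Pile A is a plain Nim pile of size 13, so its Grundy value is 13.
Grundy values for pile B (subtraction set {1, 4, 5}):
g(0) = mex{} = 0
g(1) = mex{0} = 1
g(2) = mex{1} = 0
g(3) = mex{0} = 1
g(4) = mex{0,1} = 2
g(5) = mex{0,1,2} = 3
g(6) = mex{0,1,3} = 2
So g(6) = 2.
By the Sprague-Grundy theorem, the Grundy value of a sum of independent games is the XOR of the component values.
Combined value = 13 XOR 2 = 15.

15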